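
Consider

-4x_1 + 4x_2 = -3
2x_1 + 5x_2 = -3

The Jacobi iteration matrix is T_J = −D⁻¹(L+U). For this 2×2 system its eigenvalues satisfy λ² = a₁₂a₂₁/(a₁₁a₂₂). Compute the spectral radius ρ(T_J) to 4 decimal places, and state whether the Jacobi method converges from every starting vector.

0.6325

a₁₂a₂₁/(a₁₁a₂₂) = (4)·(2) / ((-4)·(5)) = -0.400000
ρ = √|-0.400000| = √0.400000 = 0.6325
ρ < 1, so Jacobi converges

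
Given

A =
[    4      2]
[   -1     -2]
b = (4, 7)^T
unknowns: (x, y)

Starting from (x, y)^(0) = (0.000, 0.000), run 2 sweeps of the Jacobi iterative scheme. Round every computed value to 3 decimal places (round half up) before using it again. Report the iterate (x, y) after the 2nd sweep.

Iteration 1:
  x = (4 - (2)·0.000) / (4) = 1.000
  y = (7 - (-1)·0.000) / (-2) = -3.500
Iteration 2:
  x = (4 - (2)·-3.500) / (4) = 2.750
  y = (7 - (-1)·1.000) / (-2) = -4.000

(2.750, -4.000)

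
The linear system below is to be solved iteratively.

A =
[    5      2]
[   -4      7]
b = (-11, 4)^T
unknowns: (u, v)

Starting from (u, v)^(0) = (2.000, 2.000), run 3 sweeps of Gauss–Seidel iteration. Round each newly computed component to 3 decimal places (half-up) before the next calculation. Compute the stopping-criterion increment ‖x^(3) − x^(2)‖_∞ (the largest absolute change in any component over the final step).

0.287

Iteration 1:
  u = (-11 - (2)·2.000) / (5) = -3.000
  v = (4 - (-4)·-3.000) / (7) = -1.143
Iteration 2:
  u = (-11 - (2)·-1.143) / (5) = -1.743
  v = (4 - (-4)·-1.743) / (7) = -0.425
Iteration 3:
  u = (-11 - (2)·-0.425) / (5) = -2.030
  v = (4 - (-4)·-2.030) / (7) = -0.589
Change: (-0.287, -0.164) → max |·| = 0.287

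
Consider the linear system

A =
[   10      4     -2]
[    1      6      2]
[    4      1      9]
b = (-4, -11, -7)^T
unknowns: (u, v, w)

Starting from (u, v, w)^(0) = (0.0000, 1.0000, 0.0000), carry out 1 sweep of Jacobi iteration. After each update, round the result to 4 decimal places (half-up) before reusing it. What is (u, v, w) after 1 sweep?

(-0.8000, -1.8333, -0.8889)

Iteration 1:
  u = (-4 - (4)·1.0000 - (-2)·0.0000) / (10) = -0.8000
  v = (-11 - (1)·0.0000 - (2)·0.0000) / (6) = -1.8333
  w = (-7 - (4)·0.0000 - (1)·1.0000) / (9) = -0.8889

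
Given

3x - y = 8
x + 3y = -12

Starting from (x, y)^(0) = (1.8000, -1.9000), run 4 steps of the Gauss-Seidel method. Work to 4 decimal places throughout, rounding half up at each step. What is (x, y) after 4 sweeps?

Iteration 1:
  x = (8 - (-1)·-1.9000) / (3) = 2.0333
  y = (-12 - (1)·2.0333) / (3) = -4.6778
Iteration 2:
  x = (8 - (-1)·-4.6778) / (3) = 1.1074
  y = (-12 - (1)·1.1074) / (3) = -4.3691
Iteration 3:
  x = (8 - (-1)·-4.3691) / (3) = 1.2103
  y = (-12 - (1)·1.2103) / (3) = -4.4034
Iteration 4:
  x = (8 - (-1)·-4.4034) / (3) = 1.1989
  y = (-12 - (1)·1.1989) / (3) = -4.3996

(1.1989, -4.3996)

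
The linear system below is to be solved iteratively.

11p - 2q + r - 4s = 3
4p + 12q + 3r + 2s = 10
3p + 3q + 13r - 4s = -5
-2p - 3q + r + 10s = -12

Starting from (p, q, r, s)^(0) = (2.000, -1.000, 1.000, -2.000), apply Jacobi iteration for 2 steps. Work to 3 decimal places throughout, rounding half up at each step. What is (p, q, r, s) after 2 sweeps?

(-0.006, 1.583, -0.644, -1.147)

Iteration 1:
  p = (3 - (-2)·-1.000 - (1)·1.000 - (-4)·-2.000) / (11) = -0.727
  q = (10 - (4)·2.000 - (3)·1.000 - (2)·-2.000) / (12) = 0.250
  r = (-5 - (3)·2.000 - (3)·-1.000 - (-4)·-2.000) / (13) = -1.231
  s = (-12 - (-2)·2.000 - (-3)·-1.000 - (1)·1.000) / (10) = -1.200
Iteration 2:
  p = (3 - (-2)·0.250 - (1)·-1.231 - (-4)·-1.200) / (11) = -0.006
  q = (10 - (4)·-0.727 - (3)·-1.231 - (2)·-1.200) / (12) = 1.583
  r = (-5 - (3)·-0.727 - (3)·0.250 - (-4)·-1.200) / (13) = -0.644
  s = (-12 - (-2)·-0.727 - (-3)·0.250 - (1)·-1.231) / (10) = -1.147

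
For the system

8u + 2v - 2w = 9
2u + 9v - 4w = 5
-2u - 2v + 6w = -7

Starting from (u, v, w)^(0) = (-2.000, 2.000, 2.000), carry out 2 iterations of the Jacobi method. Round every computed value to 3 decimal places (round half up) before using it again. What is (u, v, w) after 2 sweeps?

(0.361, -0.213, -0.162)

Iteration 1:
  u = (9 - (2)·2.000 - (-2)·2.000) / (8) = 1.125
  v = (5 - (2)·-2.000 - (-4)·2.000) / (9) = 1.889
  w = (-7 - (-2)·-2.000 - (-2)·2.000) / (6) = -1.167
Iteration 2:
  u = (9 - (2)·1.889 - (-2)·-1.167) / (8) = 0.361
  v = (5 - (2)·1.125 - (-4)·-1.167) / (9) = -0.213
  w = (-7 - (-2)·1.125 - (-2)·1.889) / (6) = -0.162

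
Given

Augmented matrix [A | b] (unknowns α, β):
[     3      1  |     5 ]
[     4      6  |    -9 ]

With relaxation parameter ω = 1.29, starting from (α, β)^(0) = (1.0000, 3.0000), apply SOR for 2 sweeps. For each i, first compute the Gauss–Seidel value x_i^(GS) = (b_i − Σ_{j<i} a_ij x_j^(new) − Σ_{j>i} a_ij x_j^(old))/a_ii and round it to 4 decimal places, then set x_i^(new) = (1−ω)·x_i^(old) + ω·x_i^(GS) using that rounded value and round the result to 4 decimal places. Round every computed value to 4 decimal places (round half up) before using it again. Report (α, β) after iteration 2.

Iteration 1:
  α: GS value = (5 - (1)·3.0000) / (3) = 0.6667;  α ← (1−ω)·1.0000 + ω·0.6667 = 0.5700
  β: GS value = (-9 - (4)·0.5700) / (6) = -1.8800;  β ← (1−ω)·3.0000 + ω·-1.8800 = -3.2952
Iteration 2:
  α: GS value = (5 - (1)·-3.2952) / (3) = 2.7651;  α ← (1−ω)·0.5700 + ω·2.7651 = 3.4017
  β: GS value = (-9 - (4)·3.4017) / (6) = -3.7678;  β ← (1−ω)·-3.2952 + ω·-3.7678 = -3.9049

(3.4017, -3.9049)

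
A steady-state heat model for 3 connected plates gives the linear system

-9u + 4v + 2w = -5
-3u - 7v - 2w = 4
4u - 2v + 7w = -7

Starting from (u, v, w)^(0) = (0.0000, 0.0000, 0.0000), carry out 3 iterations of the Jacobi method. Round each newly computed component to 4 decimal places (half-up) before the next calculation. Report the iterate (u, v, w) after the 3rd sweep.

Iteration 1:
  u = (-5 - (4)·0.0000 - (2)·0.0000) / (-9) = 0.5556
  v = (4 - (-3)·0.0000 - (-2)·0.0000) / (-7) = -0.5714
  w = (-7 - (4)·0.0000 - (-2)·0.0000) / (7) = -1.0000
Iteration 2:
  u = (-5 - (4)·-0.5714 - (2)·-1.0000) / (-9) = 0.0794
  v = (4 - (-3)·0.5556 - (-2)·-1.0000) / (-7) = -0.5238
  w = (-7 - (4)·0.5556 - (-2)·-0.5714) / (7) = -1.4807
Iteration 3:
  u = (-5 - (4)·-0.5238 - (2)·-1.4807) / (-9) = -0.0063
  v = (4 - (-3)·0.0794 - (-2)·-1.4807) / (-7) = -0.1824
  w = (-7 - (4)·0.0794 - (-2)·-0.5238) / (7) = -1.1950

(-0.0063, -0.1824, -1.1950)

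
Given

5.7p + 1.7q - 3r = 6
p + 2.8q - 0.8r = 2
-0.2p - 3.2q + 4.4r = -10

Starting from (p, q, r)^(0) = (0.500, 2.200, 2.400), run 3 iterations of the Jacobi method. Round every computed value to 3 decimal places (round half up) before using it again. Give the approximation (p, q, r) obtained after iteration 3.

Iteration 1:
  p = (6 - (1.7)·2.200 - (-3)·2.400) / (5.7) = 1.660
  q = (2 - (1)·0.500 - (-0.8)·2.400) / (2.8) = 1.221
  r = (-10 - (-0.2)·0.500 - (-3.2)·2.200) / (4.4) = -0.650
Iteration 2:
  p = (6 - (1.7)·1.221 - (-3)·-0.650) / (5.7) = 0.346
  q = (2 - (1)·1.660 - (-0.8)·-0.650) / (2.8) = -0.064
  r = (-10 - (-0.2)·1.660 - (-3.2)·1.221) / (4.4) = -1.309
Iteration 3:
  p = (6 - (1.7)·-0.064 - (-3)·-1.309) / (5.7) = 0.383
  q = (2 - (1)·0.346 - (-0.8)·-1.309) / (2.8) = 0.217
  r = (-10 - (-0.2)·0.346 - (-3.2)·-0.064) / (4.4) = -2.304

(0.383, 0.217, -2.304)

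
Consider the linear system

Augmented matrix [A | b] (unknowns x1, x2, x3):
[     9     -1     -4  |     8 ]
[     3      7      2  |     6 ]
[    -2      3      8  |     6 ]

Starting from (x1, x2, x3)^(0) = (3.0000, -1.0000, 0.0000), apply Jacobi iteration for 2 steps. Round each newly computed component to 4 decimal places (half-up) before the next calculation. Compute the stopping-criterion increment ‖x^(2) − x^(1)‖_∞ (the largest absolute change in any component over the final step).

Iteration 1:
  x1 = (8 - (-1)·-1.0000 - (-4)·0.0000) / (9) = 0.7778
  x2 = (6 - (3)·3.0000 - (2)·0.0000) / (7) = -0.4286
  x3 = (6 - (-2)·3.0000 - (3)·-1.0000) / (8) = 1.8750
Iteration 2:
  x1 = (8 - (-1)·-0.4286 - (-4)·1.8750) / (9) = 1.6746
  x2 = (6 - (3)·0.7778 - (2)·1.8750) / (7) = -0.0119
  x3 = (6 - (-2)·0.7778 - (3)·-0.4286) / (8) = 1.1052
Change: (0.8968, 0.4167, -0.7698) → max |·| = 0.8968

0.8968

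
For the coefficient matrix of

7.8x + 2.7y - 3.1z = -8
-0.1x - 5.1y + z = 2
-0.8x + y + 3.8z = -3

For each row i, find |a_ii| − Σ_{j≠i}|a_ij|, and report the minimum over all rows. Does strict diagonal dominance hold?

row 1: |7.8| − (2.7+3.1) = 2
row 2: |-5.1| − (0.1+1) = 4
row 3: |3.8| − (0.8+1) = 2
minimum over rows = 2 → strictly diagonally dominant (convergence guaranteed)

2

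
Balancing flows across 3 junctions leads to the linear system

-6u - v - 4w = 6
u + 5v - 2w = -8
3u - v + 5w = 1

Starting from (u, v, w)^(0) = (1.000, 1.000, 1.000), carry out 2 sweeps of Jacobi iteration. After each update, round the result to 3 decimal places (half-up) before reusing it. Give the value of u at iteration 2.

Iteration 1:
  u = (6 - (-1)·1.000 - (-4)·1.000) / (-6) = -1.833
  v = (-8 - (1)·1.000 - (-2)·1.000) / (5) = -1.400
  w = (1 - (3)·1.000 - (-1)·1.000) / (5) = -0.200
Iteration 2:
  u = (6 - (-1)·-1.400 - (-4)·-0.200) / (-6) = -0.633
  v = (-8 - (1)·-1.833 - (-2)·-0.200) / (5) = -1.313
  w = (1 - (3)·-1.833 - (-1)·-1.400) / (5) = 1.020

-0.633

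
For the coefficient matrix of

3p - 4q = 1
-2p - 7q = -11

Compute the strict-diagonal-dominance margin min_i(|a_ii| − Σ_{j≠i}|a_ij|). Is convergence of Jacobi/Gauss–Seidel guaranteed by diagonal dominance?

row 1: |3| − (4) = -1
row 2: |-7| − (2) = 5
minimum over rows = -1 → not strictly diagonally dominant

-1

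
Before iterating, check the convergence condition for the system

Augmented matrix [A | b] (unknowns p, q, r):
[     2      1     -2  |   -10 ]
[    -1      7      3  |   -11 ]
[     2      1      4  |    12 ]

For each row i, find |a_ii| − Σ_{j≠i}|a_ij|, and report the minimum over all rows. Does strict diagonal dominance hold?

row 1: |2| − (1+2) = -1
row 2: |7| − (1+3) = 3
row 3: |4| − (2+1) = 1
minimum over rows = -1 → not strictly diagonally dominant

-1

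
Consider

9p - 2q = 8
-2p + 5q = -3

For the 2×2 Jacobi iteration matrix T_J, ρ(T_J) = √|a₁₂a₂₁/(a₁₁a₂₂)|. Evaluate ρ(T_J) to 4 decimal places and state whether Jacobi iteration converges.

0.2981

a₁₂a₂₁/(a₁₁a₂₂) = (-2)·(-2) / ((9)·(5)) = 0.088889
ρ = √|0.088889| = √0.088889 = 0.2981
ρ < 1, so Jacobi converges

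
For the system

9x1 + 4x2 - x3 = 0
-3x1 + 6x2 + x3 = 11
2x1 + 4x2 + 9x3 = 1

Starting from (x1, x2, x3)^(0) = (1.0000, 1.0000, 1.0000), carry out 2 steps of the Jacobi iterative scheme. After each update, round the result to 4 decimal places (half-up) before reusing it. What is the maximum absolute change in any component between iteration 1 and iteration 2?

Iteration 1:
  x1 = (0 - (4)·1.0000 - (-1)·1.0000) / (9) = -0.3333
  x2 = (11 - (-3)·1.0000 - (1)·1.0000) / (6) = 2.1667
  x3 = (1 - (2)·1.0000 - (4)·1.0000) / (9) = -0.5556
Iteration 2:
  x1 = (0 - (4)·2.1667 - (-1)·-0.5556) / (9) = -1.0247
  x2 = (11 - (-3)·-0.3333 - (1)·-0.5556) / (6) = 1.7593
  x3 = (1 - (2)·-0.3333 - (4)·2.1667) / (9) = -0.7778
Change: (-0.6914, -0.4074, -0.2222) → max |·| = 0.6914

0.6914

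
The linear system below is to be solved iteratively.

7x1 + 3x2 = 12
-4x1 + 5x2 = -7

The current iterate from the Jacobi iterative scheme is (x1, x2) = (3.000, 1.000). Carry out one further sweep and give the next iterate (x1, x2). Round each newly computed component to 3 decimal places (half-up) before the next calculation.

(1.286, 1.000)

One sweep:
  x1 = (12 - (3)·1.000) / (7) = 1.286
  x2 = (-7 - (-4)·3.000) / (5) = 1.000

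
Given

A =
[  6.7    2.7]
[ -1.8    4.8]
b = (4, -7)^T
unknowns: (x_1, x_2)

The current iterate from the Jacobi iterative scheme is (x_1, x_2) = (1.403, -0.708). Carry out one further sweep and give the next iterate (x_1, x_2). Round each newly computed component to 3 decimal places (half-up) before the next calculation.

One sweep:
  x_1 = (4 - (2.7)·-0.708) / (6.7) = 0.882
  x_2 = (-7 - (-1.8)·1.403) / (4.8) = -0.932

(0.882, -0.932)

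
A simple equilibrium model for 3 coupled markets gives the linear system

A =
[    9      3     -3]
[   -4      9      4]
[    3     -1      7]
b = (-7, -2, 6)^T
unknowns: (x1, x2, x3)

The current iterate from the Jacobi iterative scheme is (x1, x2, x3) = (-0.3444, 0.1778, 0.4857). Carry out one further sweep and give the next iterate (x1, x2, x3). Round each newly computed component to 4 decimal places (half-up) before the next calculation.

One sweep:
  x1 = (-7 - (3)·0.1778 - (-3)·0.4857) / (9) = -0.6751
  x2 = (-2 - (-4)·-0.3444 - (4)·0.4857) / (9) = -0.5912
  x3 = (6 - (3)·-0.3444 - (-1)·0.1778) / (7) = 1.0301

(-0.6751, -0.5912, 1.0301)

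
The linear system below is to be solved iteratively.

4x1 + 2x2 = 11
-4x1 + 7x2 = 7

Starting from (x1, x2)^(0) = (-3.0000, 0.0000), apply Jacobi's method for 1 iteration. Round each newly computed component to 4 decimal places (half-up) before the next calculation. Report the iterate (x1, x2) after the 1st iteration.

Iteration 1:
  x1 = (11 - (2)·0.0000) / (4) = 2.7500
  x2 = (7 - (-4)·-3.0000) / (7) = -0.7143

(2.7500, -0.7143)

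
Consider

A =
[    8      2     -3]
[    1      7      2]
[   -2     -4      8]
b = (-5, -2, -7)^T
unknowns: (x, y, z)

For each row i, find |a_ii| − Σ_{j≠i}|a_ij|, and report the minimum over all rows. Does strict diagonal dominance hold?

2

row 1: |8| − (2+3) = 3
row 2: |7| − (1+2) = 4
row 3: |8| − (2+4) = 2
minimum over rows = 2 → strictly diagonally dominant (convergence guaranteed)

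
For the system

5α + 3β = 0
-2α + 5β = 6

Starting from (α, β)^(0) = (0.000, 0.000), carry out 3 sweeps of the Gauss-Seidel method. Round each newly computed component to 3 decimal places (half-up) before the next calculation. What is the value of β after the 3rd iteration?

Iteration 1:
  α = (0 - (3)·0.000) / (5) = 0.000
  β = (6 - (-2)·0.000) / (5) = 1.200
Iteration 2:
  α = (0 - (3)·1.200) / (5) = -0.720
  β = (6 - (-2)·-0.720) / (5) = 0.912
Iteration 3:
  α = (0 - (3)·0.912) / (5) = -0.547
  β = (6 - (-2)·-0.547) / (5) = 0.981

0.981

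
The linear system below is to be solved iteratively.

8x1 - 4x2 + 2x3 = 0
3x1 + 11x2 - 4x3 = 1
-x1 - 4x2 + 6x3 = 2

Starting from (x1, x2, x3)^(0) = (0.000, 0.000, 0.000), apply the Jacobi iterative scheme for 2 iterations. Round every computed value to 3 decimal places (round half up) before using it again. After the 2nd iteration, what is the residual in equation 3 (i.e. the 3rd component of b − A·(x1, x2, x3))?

0.446

Iteration 1:
  x1 = (0 - (-4)·0.000 - (2)·0.000) / (8) = 0.000
  x2 = (1 - (3)·0.000 - (-4)·0.000) / (11) = 0.091
  x3 = (2 - (-1)·0.000 - (-4)·0.000) / (6) = 0.333
Iteration 2:
  x1 = (0 - (-4)·0.091 - (2)·0.333) / (8) = -0.038
  x2 = (1 - (3)·0.000 - (-4)·0.333) / (11) = 0.212
  x3 = (2 - (-1)·0.000 - (-4)·0.091) / (6) = 0.394
Residual b − A·x = (0.364, 0.358, 0.446)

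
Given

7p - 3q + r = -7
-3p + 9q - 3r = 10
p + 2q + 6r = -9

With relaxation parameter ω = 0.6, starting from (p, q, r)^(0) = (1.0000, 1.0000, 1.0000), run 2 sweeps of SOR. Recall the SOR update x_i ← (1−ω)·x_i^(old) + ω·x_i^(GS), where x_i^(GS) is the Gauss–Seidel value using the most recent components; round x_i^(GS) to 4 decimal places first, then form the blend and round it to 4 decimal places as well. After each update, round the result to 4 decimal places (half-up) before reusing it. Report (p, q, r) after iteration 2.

(-0.2230, 0.9766, -1.3728)

Iteration 1:
  p: GS value = (-7 - (-3)·1.0000 - (1)·1.0000) / (7) = -0.7143;  p ← (1−ω)·1.0000 + ω·-0.7143 = -0.0286
  q: GS value = (10 - (-3)·-0.0286 - (-3)·1.0000) / (9) = 1.4349;  q ← (1−ω)·1.0000 + ω·1.4349 = 1.2609
  r: GS value = (-9 - (1)·-0.0286 - (2)·1.2609) / (6) = -1.9155;  r ← (1−ω)·1.0000 + ω·-1.9155 = -0.7493
Iteration 2:
  p: GS value = (-7 - (-3)·1.2609 - (1)·-0.7493) / (7) = -0.3526;  p ← (1−ω)·-0.0286 + ω·-0.3526 = -0.2230
  q: GS value = (10 - (-3)·-0.2230 - (-3)·-0.7493) / (9) = 0.7870;  q ← (1−ω)·1.2609 + ω·0.7870 = 0.9766
  r: GS value = (-9 - (1)·-0.2230 - (2)·0.9766) / (6) = -1.7884;  r ← (1−ω)·-0.7493 + ω·-1.7884 = -1.3728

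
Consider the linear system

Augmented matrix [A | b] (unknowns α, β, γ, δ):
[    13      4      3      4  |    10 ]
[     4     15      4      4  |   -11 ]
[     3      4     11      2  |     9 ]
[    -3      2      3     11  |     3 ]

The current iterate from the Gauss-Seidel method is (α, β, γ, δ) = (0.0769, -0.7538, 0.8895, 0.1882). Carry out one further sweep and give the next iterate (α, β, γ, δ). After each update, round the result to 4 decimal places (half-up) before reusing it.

One sweep:
  α = (10 - (4)·-0.7538 - (3)·0.8895 - (4)·0.1882) / (13) = 0.7380
  β = (-11 - (4)·0.7380 - (4)·0.8895 - (4)·0.1882) / (15) = -1.2175
  γ = (9 - (3)·0.7380 - (4)·-1.2175 - (2)·0.1882) / (11) = 1.0254
  δ = (3 - (-3)·0.7380 - (2)·-1.2175 - (3)·1.0254) / (11) = 0.4157

(0.7380, -1.2175, 1.0254, 0.4157)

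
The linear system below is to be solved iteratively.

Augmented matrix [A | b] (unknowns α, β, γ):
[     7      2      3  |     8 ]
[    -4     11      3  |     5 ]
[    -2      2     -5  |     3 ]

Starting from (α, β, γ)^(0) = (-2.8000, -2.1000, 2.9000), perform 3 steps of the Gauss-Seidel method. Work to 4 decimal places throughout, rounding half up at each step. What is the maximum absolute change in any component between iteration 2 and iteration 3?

0.4635

Iteration 1:
  α = (8 - (2)·-2.1000 - (3)·2.9000) / (7) = 0.5000
  β = (5 - (-4)·0.5000 - (3)·2.9000) / (11) = -0.1545
  γ = (3 - (-2)·0.5000 - (2)·-0.1545) / (-5) = -0.8618
Iteration 2:
  α = (8 - (2)·-0.1545 - (3)·-0.8618) / (7) = 1.5563
  β = (5 - (-4)·1.5563 - (3)·-0.8618) / (11) = 1.2555
  γ = (3 - (-2)·1.5563 - (2)·1.2555) / (-5) = -0.7203
Iteration 3:
  α = (8 - (2)·1.2555 - (3)·-0.7203) / (7) = 1.0928
  β = (5 - (-4)·1.0928 - (3)·-0.7203) / (11) = 1.0484
  γ = (3 - (-2)·1.0928 - (2)·1.0484) / (-5) = -0.6178
Change: (-0.4635, -0.2071, 0.1025) → max |·| = 0.4635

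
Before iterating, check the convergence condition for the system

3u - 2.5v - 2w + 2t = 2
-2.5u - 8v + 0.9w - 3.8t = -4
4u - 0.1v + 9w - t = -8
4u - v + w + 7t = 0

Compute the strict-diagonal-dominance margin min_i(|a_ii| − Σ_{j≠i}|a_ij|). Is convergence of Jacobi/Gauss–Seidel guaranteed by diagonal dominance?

row 1: |3| − (2.5+2+2) = -3.5
row 2: |-8| − (2.5+0.9+3.8) = 0.8
row 3: |9| − (4+0.1+1) = 3.9
row 4: |7| − (4+1+1) = 1
minimum over rows = -3.5 → not strictly diagonally dominant

-3.5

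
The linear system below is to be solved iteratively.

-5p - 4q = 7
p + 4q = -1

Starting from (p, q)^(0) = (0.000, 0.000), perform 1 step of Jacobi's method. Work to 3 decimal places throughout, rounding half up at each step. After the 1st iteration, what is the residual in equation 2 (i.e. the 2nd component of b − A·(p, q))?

Iteration 1:
  p = (7 - (-4)·0.000) / (-5) = -1.400
  q = (-1 - (1)·0.000) / (4) = -0.250
Residual b − A·x = (-1.000, 1.400)

1.400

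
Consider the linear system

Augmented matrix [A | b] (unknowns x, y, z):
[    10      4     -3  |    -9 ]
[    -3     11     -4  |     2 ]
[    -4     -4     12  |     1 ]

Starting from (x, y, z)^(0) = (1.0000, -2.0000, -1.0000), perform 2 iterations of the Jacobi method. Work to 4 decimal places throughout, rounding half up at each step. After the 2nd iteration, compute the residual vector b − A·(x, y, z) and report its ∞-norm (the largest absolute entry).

Iteration 1:
  x = (-9 - (4)·-2.0000 - (-3)·-1.0000) / (10) = -0.4000
  y = (2 - (-3)·1.0000 - (-4)·-1.0000) / (11) = 0.0909
  z = (1 - (-4)·1.0000 - (-4)·-2.0000) / (12) = -0.2500
Iteration 2:
  x = (-9 - (4)·0.0909 - (-3)·-0.2500) / (10) = -1.0114
  y = (2 - (-3)·-0.4000 - (-4)·-0.2500) / (11) = -0.0182
  z = (1 - (-4)·-0.4000 - (-4)·0.0909) / (12) = -0.0197
Residual b − A·x = (1.1277, -0.9128, -2.8820); ∞-norm = 2.8820

2.8820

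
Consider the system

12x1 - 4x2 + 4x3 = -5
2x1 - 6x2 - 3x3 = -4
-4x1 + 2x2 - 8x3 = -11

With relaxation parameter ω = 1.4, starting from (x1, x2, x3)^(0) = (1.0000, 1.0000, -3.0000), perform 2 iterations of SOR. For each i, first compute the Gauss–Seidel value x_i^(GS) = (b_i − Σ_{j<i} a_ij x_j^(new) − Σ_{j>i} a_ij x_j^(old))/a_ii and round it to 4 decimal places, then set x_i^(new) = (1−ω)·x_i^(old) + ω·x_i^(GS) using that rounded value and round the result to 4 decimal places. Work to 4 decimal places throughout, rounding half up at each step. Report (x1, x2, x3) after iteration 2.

Iteration 1:
  x1: GS value = (-5 - (-4)·1.0000 - (4)·-3.0000) / (12) = 0.9167;  x1 ← (1−ω)·1.0000 + ω·0.9167 = 0.8834
  x2: GS value = (-4 - (2)·0.8834 - (-3)·-3.0000) / (-6) = 2.4611;  x2 ← (1−ω)·1.0000 + ω·2.4611 = 3.0455
  x3: GS value = (-11 - (-4)·0.8834 - (2)·3.0455) / (-8) = 1.6947;  x3 ← (1−ω)·-3.0000 + ω·1.6947 = 3.5726
Iteration 2:
  x1: GS value = (-5 - (-4)·3.0455 - (4)·3.5726) / (12) = -0.5924;  x1 ← (1−ω)·0.8834 + ω·-0.5924 = -1.1827
  x2: GS value = (-4 - (2)·-1.1827 - (-3)·3.5726) / (-6) = -1.5139;  x2 ← (1−ω)·3.0455 + ω·-1.5139 = -3.3377
  x3: GS value = (-11 - (-4)·-1.1827 - (2)·-3.3377) / (-8) = 1.1319;  x3 ← (1−ω)·3.5726 + ω·1.1319 = 0.1556

(-1.1827, -3.3377, 0.1556)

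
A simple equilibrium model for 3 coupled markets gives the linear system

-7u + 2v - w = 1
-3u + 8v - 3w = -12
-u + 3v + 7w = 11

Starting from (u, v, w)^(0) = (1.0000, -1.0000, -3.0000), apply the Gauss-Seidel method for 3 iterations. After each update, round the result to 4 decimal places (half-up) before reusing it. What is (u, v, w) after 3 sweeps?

Iteration 1:
  u = (1 - (2)·-1.0000 - (-1)·-3.0000) / (-7) = 0.0000
  v = (-12 - (-3)·0.0000 - (-3)·-3.0000) / (8) = -2.6250
  w = (11 - (-1)·0.0000 - (3)·-2.6250) / (7) = 2.6964
Iteration 2:
  u = (1 - (2)·-2.6250 - (-1)·2.6964) / (-7) = -1.2781
  v = (-12 - (-3)·-1.2781 - (-3)·2.6964) / (8) = -0.9681
  w = (11 - (-1)·-1.2781 - (3)·-0.9681) / (7) = 1.8037
Iteration 3:
  u = (1 - (2)·-0.9681 - (-1)·1.8037) / (-7) = -0.6771
  v = (-12 - (-3)·-0.6771 - (-3)·1.8037) / (8) = -1.0775
  w = (11 - (-1)·-0.6771 - (3)·-1.0775) / (7) = 1.9365

(-0.6771, -1.0775, 1.9365)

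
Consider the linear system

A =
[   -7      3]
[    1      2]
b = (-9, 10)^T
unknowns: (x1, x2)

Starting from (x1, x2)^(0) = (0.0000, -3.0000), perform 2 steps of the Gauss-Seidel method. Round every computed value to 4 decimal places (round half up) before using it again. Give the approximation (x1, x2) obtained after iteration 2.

Iteration 1:
  x1 = (-9 - (3)·-3.0000) / (-7) = 0.0000
  x2 = (10 - (1)·0.0000) / (2) = 5.0000
Iteration 2:
  x1 = (-9 - (3)·5.0000) / (-7) = 3.4286
  x2 = (10 - (1)·3.4286) / (2) = 3.2857

(3.4286, 3.2857)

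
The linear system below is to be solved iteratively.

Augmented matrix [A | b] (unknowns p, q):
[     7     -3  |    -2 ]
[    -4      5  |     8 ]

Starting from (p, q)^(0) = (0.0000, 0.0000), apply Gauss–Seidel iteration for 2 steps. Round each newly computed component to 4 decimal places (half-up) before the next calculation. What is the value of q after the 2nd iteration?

1.8416

Iteration 1:
  p = (-2 - (-3)·0.0000) / (7) = -0.2857
  q = (8 - (-4)·-0.2857) / (5) = 1.3714
Iteration 2:
  p = (-2 - (-3)·1.3714) / (7) = 0.3020
  q = (8 - (-4)·0.3020) / (5) = 1.8416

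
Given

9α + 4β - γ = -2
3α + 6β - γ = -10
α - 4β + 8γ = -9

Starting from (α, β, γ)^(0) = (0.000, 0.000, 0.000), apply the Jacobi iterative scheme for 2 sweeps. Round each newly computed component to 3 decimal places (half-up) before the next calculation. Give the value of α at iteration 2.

Iteration 1:
  α = (-2 - (4)·0.000 - (-1)·0.000) / (9) = -0.222
  β = (-10 - (3)·0.000 - (-1)·0.000) / (6) = -1.667
  γ = (-9 - (1)·0.000 - (-4)·0.000) / (8) = -1.125
Iteration 2:
  α = (-2 - (4)·-1.667 - (-1)·-1.125) / (9) = 0.394
  β = (-10 - (3)·-0.222 - (-1)·-1.125) / (6) = -1.743
  γ = (-9 - (1)·-0.222 - (-4)·-1.667) / (8) = -1.931

0.394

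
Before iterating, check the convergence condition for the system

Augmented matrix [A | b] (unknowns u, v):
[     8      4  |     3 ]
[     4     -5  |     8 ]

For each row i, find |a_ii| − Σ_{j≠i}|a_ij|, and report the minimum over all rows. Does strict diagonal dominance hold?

1

row 1: |8| − (4) = 4
row 2: |-5| − (4) = 1
minimum over rows = 1 → strictly diagonally dominant (convergence guaranteed)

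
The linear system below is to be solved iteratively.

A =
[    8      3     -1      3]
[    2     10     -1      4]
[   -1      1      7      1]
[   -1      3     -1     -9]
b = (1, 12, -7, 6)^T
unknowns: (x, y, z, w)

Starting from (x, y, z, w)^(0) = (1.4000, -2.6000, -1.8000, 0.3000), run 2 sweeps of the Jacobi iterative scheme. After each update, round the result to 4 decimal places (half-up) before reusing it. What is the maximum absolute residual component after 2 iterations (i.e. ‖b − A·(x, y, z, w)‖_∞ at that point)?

6.2129

Iteration 1:
  x = (1 - (3)·-2.6000 - (-1)·-1.8000 - (3)·0.3000) / (8) = 0.7625
  y = (12 - (2)·1.4000 - (-1)·-1.8000 - (4)·0.3000) / (10) = 0.6200
  z = (-7 - (-1)·1.4000 - (1)·-2.6000 - (1)·0.3000) / (7) = -0.4714
  w = (6 - (-1)·1.4000 - (3)·-2.6000 - (-1)·-1.8000) / (-9) = -1.4889
Iteration 2:
  x = (1 - (3)·0.6200 - (-1)·-0.4714 - (3)·-1.4889) / (8) = 0.3919
  y = (12 - (2)·0.7625 - (-1)·-0.4714 - (4)·-1.4889) / (10) = 1.5959
  z = (-7 - (-1)·0.7625 - (1)·0.6200 - (1)·-1.4889) / (7) = -0.7669
  w = (6 - (-1)·0.7625 - (3)·0.6200 - (-1)·-0.4714) / (-9) = -0.4923
Residual b − A·x = (-6.2129, -3.5405, -2.3434, -3.5934); ∞-norm = 6.2129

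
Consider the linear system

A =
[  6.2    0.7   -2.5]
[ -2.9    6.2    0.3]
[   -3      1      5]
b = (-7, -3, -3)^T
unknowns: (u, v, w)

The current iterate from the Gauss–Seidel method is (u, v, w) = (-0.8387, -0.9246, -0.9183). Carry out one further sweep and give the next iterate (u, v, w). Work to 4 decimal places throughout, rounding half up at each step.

One sweep:
  u = (-7 - (0.7)·-0.9246 - (-2.5)·-0.9183) / (6.2) = -1.3949
  v = (-3 - (-2.9)·-1.3949 - (0.3)·-0.9183) / (6.2) = -1.0919
  w = (-3 - (-3)·-1.3949 - (1)·-1.0919) / (5) = -1.2186

(-1.3949, -1.0919, -1.2186)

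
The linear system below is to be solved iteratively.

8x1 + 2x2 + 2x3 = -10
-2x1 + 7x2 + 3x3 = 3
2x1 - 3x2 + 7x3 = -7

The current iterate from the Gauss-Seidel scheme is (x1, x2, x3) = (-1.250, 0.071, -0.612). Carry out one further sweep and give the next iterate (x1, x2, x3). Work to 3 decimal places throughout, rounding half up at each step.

One sweep:
  x1 = (-10 - (2)·0.071 - (2)·-0.612) / (8) = -1.115
  x2 = (3 - (-2)·-1.115 - (3)·-0.612) / (7) = 0.372
  x3 = (-7 - (2)·-1.115 - (-3)·0.372) / (7) = -0.522

(-1.115, 0.372, -0.522)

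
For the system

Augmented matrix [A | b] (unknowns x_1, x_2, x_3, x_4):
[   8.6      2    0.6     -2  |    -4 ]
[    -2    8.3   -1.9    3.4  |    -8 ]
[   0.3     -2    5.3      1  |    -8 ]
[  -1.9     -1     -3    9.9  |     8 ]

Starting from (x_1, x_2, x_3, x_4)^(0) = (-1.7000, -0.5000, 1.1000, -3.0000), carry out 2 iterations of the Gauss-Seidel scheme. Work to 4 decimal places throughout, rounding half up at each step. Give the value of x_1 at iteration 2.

-0.3794

Iteration 1:
  x_1 = (-4 - (2)·-0.5000 - (0.6)·1.1000 - (-2)·-3.0000) / (8.6) = -1.1233
  x_2 = (-8 - (-2)·-1.1233 - (-1.9)·1.1000 - (3.4)·-3.0000) / (8.3) = 0.2462
  x_3 = (-8 - (0.3)·-1.1233 - (-2)·0.2462 - (1)·-3.0000) / (5.3) = -0.7869
  x_4 = (8 - (-1.9)·-1.1233 - (-1)·0.2462 - (-3)·-0.7869) / (9.9) = 0.3789
Iteration 2:
  x_1 = (-4 - (2)·0.2462 - (0.6)·-0.7869 - (-2)·0.3789) / (8.6) = -0.3794
  x_2 = (-8 - (-2)·-0.3794 - (-1.9)·-0.7869 - (3.4)·0.3789) / (8.3) = -1.3906
  x_3 = (-8 - (0.3)·-0.3794 - (-2)·-1.3906 - (1)·0.3789) / (5.3) = -2.0842
  x_4 = (8 - (-1.9)·-0.3794 - (-1)·-1.3906 - (-3)·-2.0842) / (9.9) = -0.0368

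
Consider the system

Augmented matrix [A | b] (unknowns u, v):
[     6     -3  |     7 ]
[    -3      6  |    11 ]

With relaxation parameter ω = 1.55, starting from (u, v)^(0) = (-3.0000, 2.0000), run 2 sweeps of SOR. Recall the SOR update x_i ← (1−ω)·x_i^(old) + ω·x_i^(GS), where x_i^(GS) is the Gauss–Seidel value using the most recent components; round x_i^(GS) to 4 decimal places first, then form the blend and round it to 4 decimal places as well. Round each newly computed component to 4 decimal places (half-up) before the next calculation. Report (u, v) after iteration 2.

(3.4116, 2.3929)

Iteration 1:
  u: GS value = (7 - (-3)·2.0000) / (6) = 2.1667;  u ← (1−ω)·-3.0000 + ω·2.1667 = 5.0084
  v: GS value = (11 - (-3)·5.0084) / (6) = 4.3375;  v ← (1−ω)·2.0000 + ω·4.3375 = 5.6231
Iteration 2:
  u: GS value = (7 - (-3)·5.6231) / (6) = 3.9782;  u ← (1−ω)·5.0084 + ω·3.9782 = 3.4116
  v: GS value = (11 - (-3)·3.4116) / (6) = 3.5391;  v ← (1−ω)·5.6231 + ω·3.5391 = 2.3929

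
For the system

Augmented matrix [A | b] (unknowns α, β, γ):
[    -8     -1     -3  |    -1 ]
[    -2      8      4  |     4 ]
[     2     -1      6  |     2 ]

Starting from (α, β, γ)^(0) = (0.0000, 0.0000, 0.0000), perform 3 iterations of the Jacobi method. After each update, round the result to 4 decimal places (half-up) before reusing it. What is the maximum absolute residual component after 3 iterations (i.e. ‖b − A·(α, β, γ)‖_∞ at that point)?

0.1572

Iteration 1:
  α = (-1 - (-1)·0.0000 - (-3)·0.0000) / (-8) = 0.1250
  β = (4 - (-2)·0.0000 - (4)·0.0000) / (8) = 0.5000
  γ = (2 - (2)·0.0000 - (-1)·0.0000) / (6) = 0.3333
Iteration 2:
  α = (-1 - (-1)·0.5000 - (-3)·0.3333) / (-8) = -0.0625
  β = (4 - (-2)·0.1250 - (4)·0.3333) / (8) = 0.3646
  γ = (2 - (2)·0.1250 - (-1)·0.5000) / (6) = 0.3750
Iteration 3:
  α = (-1 - (-1)·0.3646 - (-3)·0.3750) / (-8) = -0.0612
  β = (4 - (-2)·-0.0625 - (4)·0.3750) / (8) = 0.2969
  γ = (2 - (2)·-0.0625 - (-1)·0.3646) / (6) = 0.4149
Residual b − A·x = (0.0520, -0.1572, -0.0701); ∞-norm = 0.1572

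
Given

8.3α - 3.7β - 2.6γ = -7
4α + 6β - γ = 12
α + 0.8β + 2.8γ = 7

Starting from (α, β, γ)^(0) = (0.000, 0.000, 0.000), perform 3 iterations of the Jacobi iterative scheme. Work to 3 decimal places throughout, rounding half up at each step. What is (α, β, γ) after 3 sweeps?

Iteration 1:
  α = (-7 - (-3.7)·0.000 - (-2.6)·0.000) / (8.3) = -0.843
  β = (12 - (4)·0.000 - (-1)·0.000) / (6) = 2.000
  γ = (7 - (1)·0.000 - (0.8)·0.000) / (2.8) = 2.500
Iteration 2:
  α = (-7 - (-3.7)·2.000 - (-2.6)·2.500) / (8.3) = 0.831
  β = (12 - (4)·-0.843 - (-1)·2.500) / (6) = 2.979
  γ = (7 - (1)·-0.843 - (0.8)·2.000) / (2.8) = 2.230
Iteration 3:
  α = (-7 - (-3.7)·2.979 - (-2.6)·2.230) / (8.3) = 1.183
  β = (12 - (4)·0.831 - (-1)·2.230) / (6) = 1.818
  γ = (7 - (1)·0.831 - (0.8)·2.979) / (2.8) = 1.352

(1.183, 1.818, 1.352)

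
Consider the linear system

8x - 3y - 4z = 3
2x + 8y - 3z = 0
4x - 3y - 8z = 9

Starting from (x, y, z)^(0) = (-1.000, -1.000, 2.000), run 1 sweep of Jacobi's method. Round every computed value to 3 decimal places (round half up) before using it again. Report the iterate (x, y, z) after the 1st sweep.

(1.000, 1.000, -1.250)

Iteration 1:
  x = (3 - (-3)·-1.000 - (-4)·2.000) / (8) = 1.000
  y = (0 - (2)·-1.000 - (-3)·2.000) / (8) = 1.000
  z = (9 - (4)·-1.000 - (-3)·-1.000) / (-8) = -1.250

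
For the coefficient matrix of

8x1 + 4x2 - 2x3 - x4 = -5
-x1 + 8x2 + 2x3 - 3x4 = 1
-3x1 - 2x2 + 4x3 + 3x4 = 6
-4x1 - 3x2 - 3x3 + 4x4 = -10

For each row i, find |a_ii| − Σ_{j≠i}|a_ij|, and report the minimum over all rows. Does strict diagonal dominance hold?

row 1: |8| − (4+2+1) = 1
row 2: |8| − (1+2+3) = 2
row 3: |4| − (3+2+3) = -4
row 4: |4| − (4+3+3) = -6
minimum over rows = -6 → not strictly diagonally dominant

-6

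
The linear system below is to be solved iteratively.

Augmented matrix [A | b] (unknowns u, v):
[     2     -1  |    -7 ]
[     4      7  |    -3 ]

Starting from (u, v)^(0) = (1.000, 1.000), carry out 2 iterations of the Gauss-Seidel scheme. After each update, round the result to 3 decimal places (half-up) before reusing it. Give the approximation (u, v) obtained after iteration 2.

(-2.857, 1.204)

Iteration 1:
  u = (-7 - (-1)·1.000) / (2) = -3.000
  v = (-3 - (4)·-3.000) / (7) = 1.286
Iteration 2:
  u = (-7 - (-1)·1.286) / (2) = -2.857
  v = (-3 - (4)·-2.857) / (7) = 1.204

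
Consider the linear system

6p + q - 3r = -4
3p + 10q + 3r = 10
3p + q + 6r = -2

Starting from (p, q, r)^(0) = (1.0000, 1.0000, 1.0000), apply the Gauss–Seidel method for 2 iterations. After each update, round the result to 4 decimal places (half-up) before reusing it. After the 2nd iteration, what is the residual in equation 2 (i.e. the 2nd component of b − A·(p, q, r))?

Iteration 1:
  p = (-4 - (1)·1.0000 - (-3)·1.0000) / (6) = -0.3333
  q = (10 - (3)·-0.3333 - (3)·1.0000) / (10) = 0.8000
  r = (-2 - (3)·-0.3333 - (1)·0.8000) / (6) = -0.3000
Iteration 2:
  p = (-4 - (1)·0.8000 - (-3)·-0.3000) / (6) = -0.9500
  q = (10 - (3)·-0.9500 - (3)·-0.3000) / (10) = 1.3750
  r = (-2 - (3)·-0.9500 - (1)·1.3750) / (6) = -0.0875
Residual b − A·x = (0.0625, -0.6375, 0.0000)

-0.6375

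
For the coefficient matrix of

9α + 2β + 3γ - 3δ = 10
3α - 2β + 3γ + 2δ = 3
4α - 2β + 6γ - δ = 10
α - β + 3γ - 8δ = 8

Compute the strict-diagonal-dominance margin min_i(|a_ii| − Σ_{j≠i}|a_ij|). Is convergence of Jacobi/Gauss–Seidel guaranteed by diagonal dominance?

-6

row 1: |9| − (2+3+3) = 1
row 2: |-2| − (3+3+2) = -6
row 3: |6| − (4+2+1) = -1
row 4: |-8| − (1+1+3) = 3
minimum over rows = -6 → not strictly diagonally dominant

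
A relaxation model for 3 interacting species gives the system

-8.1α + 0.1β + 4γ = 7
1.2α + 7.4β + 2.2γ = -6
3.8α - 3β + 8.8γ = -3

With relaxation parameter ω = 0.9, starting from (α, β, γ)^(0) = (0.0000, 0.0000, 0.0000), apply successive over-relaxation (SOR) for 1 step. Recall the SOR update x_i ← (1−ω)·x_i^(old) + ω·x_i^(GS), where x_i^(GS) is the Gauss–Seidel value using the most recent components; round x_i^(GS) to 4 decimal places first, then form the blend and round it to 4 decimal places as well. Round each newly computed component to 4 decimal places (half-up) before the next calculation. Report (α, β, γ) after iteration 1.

(-0.7778, -0.6162, -0.1936)

Iteration 1:
  α: GS value = (7 - (0.1)·0.0000 - (4)·0.0000) / (-8.1) = -0.8642;  α ← (1−ω)·0.0000 + ω·-0.8642 = -0.7778
  β: GS value = (-6 - (1.2)·-0.7778 - (2.2)·0.0000) / (7.4) = -0.6847;  β ← (1−ω)·0.0000 + ω·-0.6847 = -0.6162
  γ: GS value = (-3 - (3.8)·-0.7778 - (-3)·-0.6162) / (8.8) = -0.2151;  γ ← (1−ω)·0.0000 + ω·-0.2151 = -0.1936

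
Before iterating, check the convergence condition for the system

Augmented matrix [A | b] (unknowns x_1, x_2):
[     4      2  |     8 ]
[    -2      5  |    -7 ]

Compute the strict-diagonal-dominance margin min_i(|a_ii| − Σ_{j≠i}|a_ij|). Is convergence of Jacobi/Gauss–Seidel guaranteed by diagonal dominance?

row 1: |4| − (2) = 2
row 2: |5| − (2) = 3
minimum over rows = 2 → strictly diagonally dominant (convergence guaranteed)

2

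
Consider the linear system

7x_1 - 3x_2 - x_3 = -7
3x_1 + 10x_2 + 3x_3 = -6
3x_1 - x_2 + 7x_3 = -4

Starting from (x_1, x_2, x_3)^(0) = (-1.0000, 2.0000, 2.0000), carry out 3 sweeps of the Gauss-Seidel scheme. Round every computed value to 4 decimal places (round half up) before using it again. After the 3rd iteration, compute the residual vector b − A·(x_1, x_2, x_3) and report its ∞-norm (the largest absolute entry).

Iteration 1:
  x_1 = (-7 - (-3)·2.0000 - (-1)·2.0000) / (7) = 0.1429
  x_2 = (-6 - (3)·0.1429 - (3)·2.0000) / (10) = -1.2429
  x_3 = (-4 - (3)·0.1429 - (-1)·-1.2429) / (7) = -0.8102
Iteration 2:
  x_1 = (-7 - (-3)·-1.2429 - (-1)·-0.8102) / (7) = -1.6484
  x_2 = (-6 - (3)·-1.6484 - (3)·-0.8102) / (10) = 0.1376
  x_3 = (-4 - (3)·-1.6484 - (-1)·0.1376) / (7) = 0.1547
Iteration 3:
  x_1 = (-7 - (-3)·0.1376 - (-1)·0.1547) / (7) = -0.9189
  x_2 = (-6 - (3)·-0.9189 - (3)·0.1547) / (10) = -0.3707
  x_3 = (-4 - (3)·-0.9189 - (-1)·-0.3707) / (7) = -0.2306
Residual b − A·x = (-1.9104, 1.1555, 0.0002); ∞-norm = 1.9104

1.9104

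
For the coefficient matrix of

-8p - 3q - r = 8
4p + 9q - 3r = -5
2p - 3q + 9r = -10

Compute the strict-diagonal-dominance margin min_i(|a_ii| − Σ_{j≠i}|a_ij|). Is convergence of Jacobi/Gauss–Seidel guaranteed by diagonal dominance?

2

row 1: |-8| − (3+1) = 4
row 2: |9| − (4+3) = 2
row 3: |9| − (2+3) = 4
minimum over rows = 2 → strictly diagonally dominant (convergence guaranteed)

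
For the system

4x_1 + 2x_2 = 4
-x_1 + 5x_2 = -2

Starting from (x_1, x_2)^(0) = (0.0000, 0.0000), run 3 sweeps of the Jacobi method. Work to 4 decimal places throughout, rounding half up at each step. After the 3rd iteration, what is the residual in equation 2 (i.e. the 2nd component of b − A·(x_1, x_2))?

-0.1000

Iteration 1:
  x_1 = (4 - (2)·0.0000) / (4) = 1.0000
  x_2 = (-2 - (-1)·0.0000) / (5) = -0.4000
Iteration 2:
  x_1 = (4 - (2)·-0.4000) / (4) = 1.2000
  x_2 = (-2 - (-1)·1.0000) / (5) = -0.2000
Iteration 3:
  x_1 = (4 - (2)·-0.2000) / (4) = 1.1000
  x_2 = (-2 - (-1)·1.2000) / (5) = -0.1600
Residual b − A·x = (-0.0800, -0.1000)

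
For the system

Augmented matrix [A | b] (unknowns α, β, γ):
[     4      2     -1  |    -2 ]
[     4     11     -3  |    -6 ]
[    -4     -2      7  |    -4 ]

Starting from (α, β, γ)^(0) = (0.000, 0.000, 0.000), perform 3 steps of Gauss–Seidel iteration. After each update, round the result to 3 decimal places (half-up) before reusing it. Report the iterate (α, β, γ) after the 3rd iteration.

Iteration 1:
  α = (-2 - (2)·0.000 - (-1)·0.000) / (4) = -0.500
  β = (-6 - (4)·-0.500 - (-3)·0.000) / (11) = -0.364
  γ = (-4 - (-4)·-0.500 - (-2)·-0.364) / (7) = -0.961
Iteration 2:
  α = (-2 - (2)·-0.364 - (-1)·-0.961) / (4) = -0.558
  β = (-6 - (4)·-0.558 - (-3)·-0.961) / (11) = -0.605
  γ = (-4 - (-4)·-0.558 - (-2)·-0.605) / (7) = -1.063
Iteration 3:
  α = (-2 - (2)·-0.605 - (-1)·-1.063) / (4) = -0.463
  β = (-6 - (4)·-0.463 - (-3)·-1.063) / (11) = -0.667
  γ = (-4 - (-4)·-0.463 - (-2)·-0.667) / (7) = -1.027

(-0.463, -0.667, -1.027)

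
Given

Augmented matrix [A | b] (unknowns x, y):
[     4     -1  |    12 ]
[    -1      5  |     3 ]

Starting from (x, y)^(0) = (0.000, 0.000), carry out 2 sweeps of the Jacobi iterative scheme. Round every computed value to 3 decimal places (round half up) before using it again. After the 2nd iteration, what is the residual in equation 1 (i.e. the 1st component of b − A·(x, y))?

0.600

Iteration 1:
  x = (12 - (-1)·0.000) / (4) = 3.000
  y = (3 - (-1)·0.000) / (5) = 0.600
Iteration 2:
  x = (12 - (-1)·0.600) / (4) = 3.150
  y = (3 - (-1)·3.000) / (5) = 1.200
Residual b − A·x = (0.600, 0.150)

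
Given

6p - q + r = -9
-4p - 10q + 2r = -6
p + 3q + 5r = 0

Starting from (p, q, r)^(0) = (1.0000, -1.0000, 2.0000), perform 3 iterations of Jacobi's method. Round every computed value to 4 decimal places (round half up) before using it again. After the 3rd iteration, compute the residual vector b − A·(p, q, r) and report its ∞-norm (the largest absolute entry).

Iteration 1:
  p = (-9 - (-1)·-1.0000 - (1)·2.0000) / (6) = -2.0000
  q = (-6 - (-4)·1.0000 - (2)·2.0000) / (-10) = 0.6000
  r = (0 - (1)·1.0000 - (3)·-1.0000) / (5) = 0.4000
Iteration 2:
  p = (-9 - (-1)·0.6000 - (1)·0.4000) / (6) = -1.4667
  q = (-6 - (-4)·-2.0000 - (2)·0.4000) / (-10) = 1.4800
  r = (0 - (1)·-2.0000 - (3)·0.6000) / (5) = 0.0400
Iteration 3:
  p = (-9 - (-1)·1.4800 - (1)·0.0400) / (6) = -1.2600
  q = (-6 - (-4)·-1.4667 - (2)·0.0400) / (-10) = 1.1947
  r = (0 - (1)·-1.4667 - (3)·1.4800) / (5) = -0.5947
Residual b − A·x = (0.3494, 2.0964, 0.6494); ∞-norm = 2.0964

2.0964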